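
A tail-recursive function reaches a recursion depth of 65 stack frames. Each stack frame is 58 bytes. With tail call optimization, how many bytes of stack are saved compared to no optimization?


Without TCO: 65 * 58 = 3770 bytes
With TCO: reuse 1 frame = 58 bytes
Savings = 3770 - 58 = 3712

3712


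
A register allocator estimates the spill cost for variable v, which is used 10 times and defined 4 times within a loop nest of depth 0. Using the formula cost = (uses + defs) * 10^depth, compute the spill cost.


uses + defs = 10 + 4 = 14
10^0 = 1
Spill cost = 14 * 1 = 14

14


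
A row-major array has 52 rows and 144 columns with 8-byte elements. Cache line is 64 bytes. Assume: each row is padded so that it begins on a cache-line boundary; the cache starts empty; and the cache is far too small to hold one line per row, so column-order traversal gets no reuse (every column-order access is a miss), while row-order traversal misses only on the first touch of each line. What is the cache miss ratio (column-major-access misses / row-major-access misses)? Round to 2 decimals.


Each row occupies 144 * 8 = 1152 bytes and starts on a line boundary, so it spans ceil(1152 / 64) = 18 cache lines.
Row-major traversal misses (one per line touched): 52 * ceil(144 * 8 / 64) = 936
Column-major traversal misses (no reuse, every access misses): 52 * 144 = 7488
Ratio = 7488 / 936 = 8.0

8.0


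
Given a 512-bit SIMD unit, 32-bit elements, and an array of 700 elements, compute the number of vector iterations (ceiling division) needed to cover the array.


Width = 512 / 32 = 16 elements per vector op
Iterations = ceil(700 / 16) = 44

44


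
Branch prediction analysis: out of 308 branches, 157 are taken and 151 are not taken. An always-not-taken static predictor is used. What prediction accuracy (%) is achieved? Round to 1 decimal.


Predictor: always-not-taken
Correct predictions = 151
Accuracy = 151 / 308 * 100 = 49.0%

49.0


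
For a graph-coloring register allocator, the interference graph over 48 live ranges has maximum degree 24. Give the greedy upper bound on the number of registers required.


Greedy coloring never needs more than (max_degree + 1) colors: when coloring a vertex, at most max_degree neighbors are already colored.
Upper bound = 24 + 1 = 25

25


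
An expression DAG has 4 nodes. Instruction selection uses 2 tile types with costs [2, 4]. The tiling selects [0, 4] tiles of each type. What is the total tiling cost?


Total cost = sum(count_i * cost_i)
= 0*2 + 4*4
= 16

16


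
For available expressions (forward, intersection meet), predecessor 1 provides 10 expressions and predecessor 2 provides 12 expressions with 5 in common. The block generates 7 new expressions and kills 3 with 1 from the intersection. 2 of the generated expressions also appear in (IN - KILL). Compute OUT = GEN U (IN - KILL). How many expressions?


IN = intersection of predecessors = 5
IN - KILL = 5 - 1 = 4
|OUT| = |GEN| + |IN - KILL| - |GEN ∩ (IN - KILL)| = 7 + 4 - 2 = 9

9


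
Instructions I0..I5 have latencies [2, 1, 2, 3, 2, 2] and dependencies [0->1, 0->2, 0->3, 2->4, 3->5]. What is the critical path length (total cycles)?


Compute longest path through dependency graph: dist(Ik) = max over predecessors of dist + latency(Ik).
dist(I0) = latency 2 = 2
dist(I1) = dist(I0) + 1 = 2 + 1 = 3
dist(I2) = dist(I0) + 2 = 2 + 2 = 4
dist(I3) = dist(I0) + 3 = 2 + 3 = 5
dist(I4) = dist(I2) + 2 = 4 + 2 = 6
dist(I5) = dist(I3) + 2 = 5 + 2 = 7
Critical path = max dist = 7

7


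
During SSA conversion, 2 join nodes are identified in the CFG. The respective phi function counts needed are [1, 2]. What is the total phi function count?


Total phi functions = sum of phi functions at each join node
= 1 + 2 = 3

3


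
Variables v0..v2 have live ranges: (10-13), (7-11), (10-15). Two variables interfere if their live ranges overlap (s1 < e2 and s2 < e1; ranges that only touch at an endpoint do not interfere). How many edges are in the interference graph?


Check all pairs for overlapping intervals.
Two intervals (s1,e1) and (s2,e2) overlap if s1 < e2 and s2 < e1.
v0 (10-13) vs v1..v2: overlaps v1, v2 -> 2
v1 (7-11) vs v2: overlaps v2 -> 1
Total overlapping pairs = 2 + 1 = 3

3


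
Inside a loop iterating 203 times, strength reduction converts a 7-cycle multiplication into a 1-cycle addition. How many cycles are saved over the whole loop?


Per-iteration saving = 7 - 1 = 6
Total saved = 203 * 6 = 1218

1218


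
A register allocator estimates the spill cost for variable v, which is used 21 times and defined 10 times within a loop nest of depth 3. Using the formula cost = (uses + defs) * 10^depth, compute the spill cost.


uses + defs = 21 + 10 = 31
10^3 = 1000
Spill cost = 31 * 1000 = 31000

31000


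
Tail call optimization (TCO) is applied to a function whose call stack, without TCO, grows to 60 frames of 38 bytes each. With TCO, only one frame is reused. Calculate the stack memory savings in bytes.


Without TCO: 60 * 38 = 2280 bytes
With TCO: reuse 1 frame = 38 bytes
Savings = 2280 - 38 = 2242

2242


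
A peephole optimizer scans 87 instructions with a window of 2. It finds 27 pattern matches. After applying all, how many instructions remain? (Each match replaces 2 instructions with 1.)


Each match removes 1 instructions.
Total removed = 27 * 1 = 27
Remaining = 87 - 27 = 60

60


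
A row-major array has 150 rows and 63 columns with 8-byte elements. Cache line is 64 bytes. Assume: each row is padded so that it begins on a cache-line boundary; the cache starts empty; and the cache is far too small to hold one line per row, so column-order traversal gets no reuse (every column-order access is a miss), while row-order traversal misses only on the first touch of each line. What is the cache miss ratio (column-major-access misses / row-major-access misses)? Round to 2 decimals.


Each row occupies 63 * 8 = 504 bytes and starts on a line boundary, so it spans ceil(504 / 64) = 8 cache lines.
Row-major traversal misses (one per line touched): 150 * ceil(63 * 8 / 64) = 1200
Column-major traversal misses (no reuse, every access misses): 150 * 63 = 9450
Ratio = 9450 / 1200 = 7.88

7.88


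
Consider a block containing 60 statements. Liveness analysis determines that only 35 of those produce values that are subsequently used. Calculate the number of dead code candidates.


Dead code = total statements - live definitions
= 60 - 35 = 25

25


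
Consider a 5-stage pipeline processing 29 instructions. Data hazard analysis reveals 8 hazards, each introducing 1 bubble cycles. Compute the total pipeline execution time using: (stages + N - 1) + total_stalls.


Base cycles = 5 + 29 - 1 = 33
Total stalls = 8 * 1 = 8
Total = 33 + 8 = 41

41


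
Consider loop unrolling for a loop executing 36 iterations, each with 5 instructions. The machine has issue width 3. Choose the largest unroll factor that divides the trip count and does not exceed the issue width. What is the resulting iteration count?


Largest divisor of 36 <= 3 is 3
New iterations = 36 / 3 = 12

12


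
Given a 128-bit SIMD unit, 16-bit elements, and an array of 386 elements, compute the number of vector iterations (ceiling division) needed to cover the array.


Width = 128 / 16 = 8 elements per vector op
Iterations = ceil(386 / 8) = 49

49


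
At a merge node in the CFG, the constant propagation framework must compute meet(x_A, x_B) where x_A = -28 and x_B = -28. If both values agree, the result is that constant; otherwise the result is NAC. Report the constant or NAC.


Meet operation: if both paths give the same constant, result is that constant; if they differ, result is NAC (not-a-constant).
Path A: -28, Path B: -28 -> equal
Result: constant -> -28

-28


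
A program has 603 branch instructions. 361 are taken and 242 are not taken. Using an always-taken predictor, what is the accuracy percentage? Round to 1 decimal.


Predictor: always-taken
Correct predictions = 361
Accuracy = 361 / 603 * 100 = 59.9%

59.9


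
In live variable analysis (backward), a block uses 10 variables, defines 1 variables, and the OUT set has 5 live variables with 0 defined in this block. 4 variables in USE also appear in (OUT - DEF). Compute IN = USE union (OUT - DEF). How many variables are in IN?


OUT - DEF: 5 - 0 = 5
|IN| = |USE| + |OUT - DEF| - |USE ∩ (OUT - DEF)| = 10 + 5 - 4 = 11

11


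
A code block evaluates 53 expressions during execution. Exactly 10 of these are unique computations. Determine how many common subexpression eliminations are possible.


CSE count = total expressions - unique expressions
= 53 - 10 = 43

43


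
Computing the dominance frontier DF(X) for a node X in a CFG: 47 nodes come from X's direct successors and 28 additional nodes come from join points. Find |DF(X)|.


DF(X) = direct successor contributions + join point contributions
= 47 + 28 = 75

75


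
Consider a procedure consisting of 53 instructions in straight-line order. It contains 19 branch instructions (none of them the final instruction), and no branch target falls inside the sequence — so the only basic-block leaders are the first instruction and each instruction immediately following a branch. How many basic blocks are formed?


With no in-sequence branch targets, the leaders are the first instruction plus the instruction after each branch.
Number of basic blocks = branches + 1
= 19 + 1 = 20

20


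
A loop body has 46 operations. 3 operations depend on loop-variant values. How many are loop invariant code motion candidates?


Invariant candidates = total - loop-dependent
= 46 - 3 = 43

43


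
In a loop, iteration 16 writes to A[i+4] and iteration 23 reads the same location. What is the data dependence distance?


Distance = read iteration - write iteration
= 23 - 16 = 7

7


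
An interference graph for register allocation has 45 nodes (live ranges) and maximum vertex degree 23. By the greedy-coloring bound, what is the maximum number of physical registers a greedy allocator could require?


Greedy coloring never needs more than (max_degree + 1) colors: when coloring a vertex, at most max_degree neighbors are already colored.
Upper bound = 23 + 1 = 24

24


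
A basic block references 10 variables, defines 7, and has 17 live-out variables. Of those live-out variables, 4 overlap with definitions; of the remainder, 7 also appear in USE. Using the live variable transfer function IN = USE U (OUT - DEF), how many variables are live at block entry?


OUT - DEF: 17 - 4 = 13
|IN| = |USE| + |OUT - DEF| - |USE ∩ (OUT - DEF)| = 10 + 13 - 7 = 16

16


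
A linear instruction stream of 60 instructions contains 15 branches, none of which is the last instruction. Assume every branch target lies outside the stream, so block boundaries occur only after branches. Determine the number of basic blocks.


With no in-sequence branch targets, the leaders are the first instruction plus the instruction after each branch.
Number of basic blocks = branches + 1
= 15 + 1 = 16

16


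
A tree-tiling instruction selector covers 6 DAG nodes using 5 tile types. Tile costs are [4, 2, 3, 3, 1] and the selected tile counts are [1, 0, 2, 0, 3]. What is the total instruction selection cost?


Total cost = sum(count_i * cost_i)
= 1*4 + 0*2 + 2*3 + 0*3 + 3*1
= 13

13


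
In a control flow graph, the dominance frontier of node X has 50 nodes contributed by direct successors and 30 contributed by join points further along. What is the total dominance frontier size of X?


DF(X) = direct successor contributions + join point contributions
= 50 + 30 = 80

80


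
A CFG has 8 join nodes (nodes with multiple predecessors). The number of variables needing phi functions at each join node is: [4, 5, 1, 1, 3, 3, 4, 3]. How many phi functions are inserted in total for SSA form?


Total phi functions = sum of phi functions at each join node
= 4 + 5 + 1 + 1 + 3 + 3 + 4 + 3 = 24

24


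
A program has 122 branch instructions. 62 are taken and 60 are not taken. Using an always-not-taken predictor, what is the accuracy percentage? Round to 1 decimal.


Predictor: always-not-taken
Correct predictions = 60
Accuracy = 60 / 122 * 100 = 49.2%

49.2


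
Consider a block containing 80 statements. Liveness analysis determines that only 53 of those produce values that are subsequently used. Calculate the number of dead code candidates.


Dead code = total statements - live definitions
= 80 - 53 = 27

27


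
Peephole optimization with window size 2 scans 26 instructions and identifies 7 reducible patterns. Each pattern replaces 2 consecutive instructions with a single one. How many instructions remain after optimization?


Each match removes 1 instructions.
Total removed = 7 * 1 = 7
Remaining = 26 - 7 = 19

19


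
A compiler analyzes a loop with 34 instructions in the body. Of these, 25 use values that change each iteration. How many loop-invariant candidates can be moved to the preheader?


Invariant candidates = total - loop-dependent
= 34 - 25 = 9

9


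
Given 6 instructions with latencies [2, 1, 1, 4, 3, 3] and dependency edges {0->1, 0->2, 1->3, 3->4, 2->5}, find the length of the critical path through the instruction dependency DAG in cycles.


Compute longest path through dependency graph: dist(Ik) = max over predecessors of dist + latency(Ik).
dist(I0) = latency 2 = 2
dist(I1) = dist(I0) + 1 = 2 + 1 = 3
dist(I2) = dist(I0) + 1 = 2 + 1 = 3
dist(I3) = dist(I1) + 4 = 3 + 4 = 7
dist(I4) = dist(I3) + 3 = 7 + 3 = 10
dist(I5) = dist(I2) + 3 = 3 + 3 = 6
Critical path = max dist = 10

10


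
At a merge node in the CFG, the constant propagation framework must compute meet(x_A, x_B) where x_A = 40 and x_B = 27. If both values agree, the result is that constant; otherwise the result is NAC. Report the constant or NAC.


Meet operation: if both paths give the same constant, result is that constant; if they differ, result is NAC (not-a-constant).
Path A: 40, Path B: 27 -> differ
Result: not-a-constant -> NAC

NAC


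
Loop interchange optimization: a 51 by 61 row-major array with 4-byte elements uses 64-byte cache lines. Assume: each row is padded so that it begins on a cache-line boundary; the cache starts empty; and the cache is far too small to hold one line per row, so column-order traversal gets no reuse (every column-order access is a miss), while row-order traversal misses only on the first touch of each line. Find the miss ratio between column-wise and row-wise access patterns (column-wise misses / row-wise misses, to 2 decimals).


Each row occupies 61 * 4 = 244 bytes and starts on a line boundary, so it spans ceil(244 / 64) = 4 cache lines.
Row-major traversal misses (one per line touched): 51 * ceil(61 * 4 / 64) = 204
Column-major traversal misses (no reuse, every access misses): 51 * 61 = 3111
Ratio = 3111 / 204 = 15.25

15.25


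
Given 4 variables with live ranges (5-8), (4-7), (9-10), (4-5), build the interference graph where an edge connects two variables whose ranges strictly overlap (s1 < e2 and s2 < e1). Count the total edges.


Check all pairs for overlapping intervals.
Two intervals (s1,e1) and (s2,e2) overlap if s1 < e2 and s2 < e1.
v0 (5-8) vs v1..v3: overlaps v1 -> 1
v1 (4-7) vs v2..v3: overlaps v3 -> 1
v2 (9-10) vs v3: overlaps none -> 0
Total overlapping pairs = 1 + 1 + 0 = 2

2


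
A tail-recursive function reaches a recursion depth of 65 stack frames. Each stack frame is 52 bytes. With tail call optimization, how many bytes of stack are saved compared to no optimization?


Without TCO: 65 * 52 = 3380 bytes
With TCO: reuse 1 frame = 52 bytes
Savings = 3380 - 52 = 3328

3328


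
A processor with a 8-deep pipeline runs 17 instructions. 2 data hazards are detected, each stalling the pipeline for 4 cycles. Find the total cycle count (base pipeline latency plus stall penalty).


Base cycles = 8 + 17 - 1 = 24
Total stalls = 2 * 4 = 8
Total = 24 + 8 = 32

32


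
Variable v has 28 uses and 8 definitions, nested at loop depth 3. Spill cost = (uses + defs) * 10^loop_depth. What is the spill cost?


uses + defs = 28 + 8 = 36
10^3 = 1000
Spill cost = 36 * 1000 = 36000

36000


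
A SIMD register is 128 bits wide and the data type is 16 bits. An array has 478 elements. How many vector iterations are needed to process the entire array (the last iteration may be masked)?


Width = 128 / 16 = 8 elements per vector op
Iterations = ceil(478 / 8) = 60

60


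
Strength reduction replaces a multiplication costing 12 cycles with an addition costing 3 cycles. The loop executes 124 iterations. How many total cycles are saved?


Per-iteration saving = 12 - 3 = 9
Total saved = 124 * 9 = 1116

1116


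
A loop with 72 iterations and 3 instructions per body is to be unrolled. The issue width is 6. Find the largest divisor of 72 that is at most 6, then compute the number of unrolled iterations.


Largest divisor of 72 <= 6 is 6
New iterations = 72 / 6 = 12

12


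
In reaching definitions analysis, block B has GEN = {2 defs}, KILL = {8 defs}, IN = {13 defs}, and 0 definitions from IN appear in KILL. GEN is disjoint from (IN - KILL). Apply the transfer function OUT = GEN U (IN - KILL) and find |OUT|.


IN - KILL: 13 - 0 = 13 surviving definitions
OUT = GEN + surviving = 2 + 13 = 15

15


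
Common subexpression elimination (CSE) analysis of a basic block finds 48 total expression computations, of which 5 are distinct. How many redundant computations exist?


CSE count = total expressions - unique expressions
= 48 - 5 = 43

43


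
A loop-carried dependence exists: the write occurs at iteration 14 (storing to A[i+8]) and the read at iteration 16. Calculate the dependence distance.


Distance = read iteration - write iteration
= 16 - 14 = 2

2


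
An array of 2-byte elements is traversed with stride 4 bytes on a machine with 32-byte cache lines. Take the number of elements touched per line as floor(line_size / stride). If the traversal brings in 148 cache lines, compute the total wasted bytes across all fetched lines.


Elements per line = floor(32 / 4) = 8
Bytes used per line = 8 * 2 = 16
Wasted per line = 32 - 16 = 16
Total wasted = 16 * 148 = 2368

2368


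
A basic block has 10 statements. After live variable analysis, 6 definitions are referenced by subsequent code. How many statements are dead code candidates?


Dead code = total statements - live definitions
= 10 - 6 = 4

4


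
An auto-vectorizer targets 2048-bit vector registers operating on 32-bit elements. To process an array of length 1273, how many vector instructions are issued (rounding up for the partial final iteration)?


Width = 2048 / 32 = 64 elements per vector op
Iterations = ceil(1273 / 64) = 20

20


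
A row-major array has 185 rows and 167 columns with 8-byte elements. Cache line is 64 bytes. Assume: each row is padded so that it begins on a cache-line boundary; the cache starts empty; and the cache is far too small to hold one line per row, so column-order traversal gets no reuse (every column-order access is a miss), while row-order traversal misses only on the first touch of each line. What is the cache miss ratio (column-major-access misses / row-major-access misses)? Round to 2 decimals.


Each row occupies 167 * 8 = 1336 bytes and starts on a line boundary, so it spans ceil(1336 / 64) = 21 cache lines.
Row-major traversal misses (one per line touched): 185 * ceil(167 * 8 / 64) = 3885
Column-major traversal misses (no reuse, every access misses): 185 * 167 = 30895
Ratio = 30895 / 3885 = 7.95

7.95


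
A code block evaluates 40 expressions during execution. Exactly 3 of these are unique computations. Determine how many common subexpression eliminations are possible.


CSE count = total expressions - unique expressions
= 40 - 3 = 37

37


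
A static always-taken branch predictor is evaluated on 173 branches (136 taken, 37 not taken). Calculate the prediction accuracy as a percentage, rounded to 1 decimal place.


Predictor: always-taken
Correct predictions = 136
Accuracy = 136 / 173 * 100 = 78.6%

78.6


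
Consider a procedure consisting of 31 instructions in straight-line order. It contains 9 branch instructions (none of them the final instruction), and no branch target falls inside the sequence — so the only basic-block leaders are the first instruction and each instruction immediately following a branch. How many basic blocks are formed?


With no in-sequence branch targets, the leaders are the first instruction plus the instruction after each branch.
Number of basic blocks = branches + 1
= 9 + 1 = 10

10


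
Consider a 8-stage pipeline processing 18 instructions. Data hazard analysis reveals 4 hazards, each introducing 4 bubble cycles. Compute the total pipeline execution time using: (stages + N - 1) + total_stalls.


Base cycles = 8 + 18 - 1 = 25
Total stalls = 4 * 4 = 16
Total = 25 + 16 = 41

41


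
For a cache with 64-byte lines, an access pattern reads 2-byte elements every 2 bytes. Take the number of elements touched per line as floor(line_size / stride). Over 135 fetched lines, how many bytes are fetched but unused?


Elements per line = floor(64 / 2) = 32
Bytes used per line = 32 * 2 = 64
Wasted per line = 64 - 64 = 0
Total wasted = 0 * 135 = 0

0


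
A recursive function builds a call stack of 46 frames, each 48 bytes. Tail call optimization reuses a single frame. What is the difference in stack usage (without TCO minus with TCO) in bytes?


Without TCO: 46 * 48 = 2208 bytes
With TCO: reuse 1 frame = 48 bytes
Savings = 2208 - 48 = 2160

2160


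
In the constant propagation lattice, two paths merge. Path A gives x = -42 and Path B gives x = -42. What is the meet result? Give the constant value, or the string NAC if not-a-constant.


Meet operation: if both paths give the same constant, result is that constant; if they differ, result is NAC (not-a-constant).
Path A: -42, Path B: -42 -> equal
Result: constant -> -42

-42


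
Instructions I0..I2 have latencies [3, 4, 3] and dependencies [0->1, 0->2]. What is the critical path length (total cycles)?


Compute longest path through dependency graph: dist(Ik) = max over predecessors of dist + latency(Ik).
dist(I0) = latency 3 = 3
dist(I1) = dist(I0) + 4 = 3 + 4 = 7
dist(I2) = dist(I0) + 3 = 3 + 3 = 6
Critical path = max dist = 7

7


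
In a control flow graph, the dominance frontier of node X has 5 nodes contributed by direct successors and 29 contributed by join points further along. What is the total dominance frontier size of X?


DF(X) = direct successor contributions + join point contributions
= 5 + 29 = 34

34


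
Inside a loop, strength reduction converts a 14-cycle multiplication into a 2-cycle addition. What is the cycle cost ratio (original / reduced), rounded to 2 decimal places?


Ratio = mult_cost / add_cost = 14 / 2 = 7.0

7.0


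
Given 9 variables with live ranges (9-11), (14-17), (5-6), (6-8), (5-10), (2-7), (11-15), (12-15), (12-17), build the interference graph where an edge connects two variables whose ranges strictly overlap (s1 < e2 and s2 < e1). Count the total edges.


Check all pairs for overlapping intervals.
Two intervals (s1,e1) and (s2,e2) overlap if s1 < e2 and s2 < e1.
v0 (9-11) vs v1..v8: overlaps v4 -> 1
v1 (14-17) vs v2..v8: overlaps v6, v7, v8 -> 3
v2 (5-6) vs v3..v8: overlaps v4, v5 -> 2
v3 (6-8) vs v4..v8: overlaps v4, v5 -> 2
v4 (5-10) vs v5..v8: overlaps v5 -> 1
v5 (2-7) vs v6..v8: overlaps none -> 0
v6 (11-15) vs v7..v8: overlaps v7, v8 -> 2
v7 (12-15) vs v8: overlaps v8 -> 1
Total overlapping pairs = 1 + 3 + 2 + 2 + 1 + 0 + 2 + 1 = 12

12


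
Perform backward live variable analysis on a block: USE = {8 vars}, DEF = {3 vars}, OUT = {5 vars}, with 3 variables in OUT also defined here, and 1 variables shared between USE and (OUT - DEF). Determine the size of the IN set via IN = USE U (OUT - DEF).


OUT - DEF: 5 - 3 = 2
|IN| = |USE| + |OUT - DEF| - |USE ∩ (OUT - DEF)| = 8 + 2 - 1 = 9

9


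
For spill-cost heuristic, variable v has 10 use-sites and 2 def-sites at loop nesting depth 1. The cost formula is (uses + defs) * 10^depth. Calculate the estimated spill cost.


uses + defs = 10 + 2 = 12
10^1 = 10
Spill cost = 12 * 10 = 120

120


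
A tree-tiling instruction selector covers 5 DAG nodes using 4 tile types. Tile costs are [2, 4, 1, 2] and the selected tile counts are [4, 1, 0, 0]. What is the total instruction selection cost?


Total cost = sum(count_i * cost_i)
= 4*2 + 1*4 + 0*1 + 0*2
= 12

12


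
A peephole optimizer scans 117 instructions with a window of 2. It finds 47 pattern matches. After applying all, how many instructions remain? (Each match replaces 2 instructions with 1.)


Each match removes 1 instructions.
Total removed = 47 * 1 = 47
Remaining = 117 - 47 = 70

70


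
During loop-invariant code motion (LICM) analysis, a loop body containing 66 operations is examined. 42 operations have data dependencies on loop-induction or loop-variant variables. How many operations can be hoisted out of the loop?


Invariant candidates = total - loop-dependent
= 66 - 42 = 24

24


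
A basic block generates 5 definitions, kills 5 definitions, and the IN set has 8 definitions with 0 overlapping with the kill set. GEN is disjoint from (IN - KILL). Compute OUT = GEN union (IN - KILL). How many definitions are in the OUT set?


IN - KILL: 8 - 0 = 8 surviving definitions
OUT = GEN + surviving = 5 + 8 = 13

13


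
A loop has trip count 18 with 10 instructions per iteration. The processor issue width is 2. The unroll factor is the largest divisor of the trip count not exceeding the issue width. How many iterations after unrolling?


Largest divisor of 18 <= 2 is 2
New iterations = 18 / 2 = 9

9


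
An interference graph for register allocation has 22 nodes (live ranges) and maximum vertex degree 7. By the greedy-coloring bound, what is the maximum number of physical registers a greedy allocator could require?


Greedy coloring never needs more than (max_degree + 1) colors: when coloring a vertex, at most max_degree neighbors are already colored.
Upper bound = 7 + 1 = 8

8


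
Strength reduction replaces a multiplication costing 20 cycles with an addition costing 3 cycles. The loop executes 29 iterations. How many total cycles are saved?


Per-iteration saving = 20 - 3 = 17
Total saved = 29 * 17 = 493

493


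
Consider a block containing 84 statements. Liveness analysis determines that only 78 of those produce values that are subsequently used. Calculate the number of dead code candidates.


Dead code = total statements - live definitions
= 84 - 78 = 6

6


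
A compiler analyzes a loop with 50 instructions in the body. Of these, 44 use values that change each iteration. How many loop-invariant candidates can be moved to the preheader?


Invariant candidates = total - loop-dependent
= 50 - 44 = 6

6


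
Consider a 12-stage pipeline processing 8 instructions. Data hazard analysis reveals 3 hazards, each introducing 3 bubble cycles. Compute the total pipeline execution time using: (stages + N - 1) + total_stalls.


Base cycles = 12 + 8 - 1 = 19
Total stalls = 3 * 3 = 9
Total = 19 + 9 = 28

28


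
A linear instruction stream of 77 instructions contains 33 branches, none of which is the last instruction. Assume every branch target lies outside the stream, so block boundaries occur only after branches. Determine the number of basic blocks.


With no in-sequence branch targets, the leaders are the first instruction plus the instruction after each branch.
Number of basic blocks = branches + 1
= 33 + 1 = 34

34


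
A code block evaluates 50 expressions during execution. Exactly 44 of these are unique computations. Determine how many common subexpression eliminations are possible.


CSE count = total expressions - unique expressions
= 50 - 44 = 6

6


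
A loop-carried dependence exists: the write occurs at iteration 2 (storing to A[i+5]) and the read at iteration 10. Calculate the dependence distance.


Distance = read iteration - write iteration
= 10 - 2 = 8

8


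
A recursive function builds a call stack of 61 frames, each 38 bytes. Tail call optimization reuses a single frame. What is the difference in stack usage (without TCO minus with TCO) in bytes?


Without TCO: 61 * 38 = 2318 bytes
With TCO: reuse 1 frame = 38 bytes
Savings = 2318 - 38 = 2280

2280


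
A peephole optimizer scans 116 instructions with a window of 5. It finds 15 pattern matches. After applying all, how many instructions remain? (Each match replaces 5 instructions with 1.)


Each match removes 4 instructions.
Total removed = 15 * 4 = 60
Remaining = 116 - 60 = 56

56


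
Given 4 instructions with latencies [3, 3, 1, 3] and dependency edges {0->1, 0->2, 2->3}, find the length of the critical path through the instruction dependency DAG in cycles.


Compute longest path through dependency graph: dist(Ik) = max over predecessors of dist + latency(Ik).
dist(I0) = latency 3 = 3
dist(I1) = dist(I0) + 3 = 3 + 3 = 6
dist(I2) = dist(I0) + 1 = 3 + 1 = 4
dist(I3) = dist(I2) + 3 = 4 + 3 = 7
Critical path = max dist = 7

7


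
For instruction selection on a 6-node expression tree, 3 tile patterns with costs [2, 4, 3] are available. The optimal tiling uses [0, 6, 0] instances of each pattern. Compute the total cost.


Total cost = sum(count_i * cost_i)
= 0*2 + 6*4 + 0*3
= 24

24


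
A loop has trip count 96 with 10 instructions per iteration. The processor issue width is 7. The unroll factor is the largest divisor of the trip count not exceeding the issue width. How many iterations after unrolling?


Largest divisor of 96 <= 7 is 6
New iterations = 96 / 6 = 16

16


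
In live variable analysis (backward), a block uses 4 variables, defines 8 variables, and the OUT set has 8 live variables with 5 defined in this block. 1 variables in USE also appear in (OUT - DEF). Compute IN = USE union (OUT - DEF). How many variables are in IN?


OUT - DEF: 8 - 5 = 3
|IN| = |USE| + |OUT - DEF| - |USE ∩ (OUT - DEF)| = 4 + 3 - 1 = 6

6


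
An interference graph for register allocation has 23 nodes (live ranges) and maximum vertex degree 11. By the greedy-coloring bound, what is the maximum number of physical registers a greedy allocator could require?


Greedy coloring never needs more than (max_degree + 1) colors: when coloring a vertex, at most max_degree neighbors are already colored.
Upper bound = 11 + 1 = 12

12


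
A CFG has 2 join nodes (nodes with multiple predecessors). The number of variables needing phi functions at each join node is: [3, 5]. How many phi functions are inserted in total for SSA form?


Total phi functions = sum of phi functions at each join node
= 3 + 5 = 8

8


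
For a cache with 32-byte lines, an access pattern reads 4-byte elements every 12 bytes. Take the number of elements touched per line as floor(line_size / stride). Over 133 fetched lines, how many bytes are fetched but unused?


Elements per line = floor(32 / 12) = 2
Bytes used per line = 2 * 4 = 8
Wasted per line = 32 - 8 = 24
Total wasted = 24 * 133 = 3192

3192


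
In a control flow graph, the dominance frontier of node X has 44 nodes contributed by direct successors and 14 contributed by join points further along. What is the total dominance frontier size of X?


DF(X) = direct successor contributions + join point contributions
= 44 + 14 = 58

58


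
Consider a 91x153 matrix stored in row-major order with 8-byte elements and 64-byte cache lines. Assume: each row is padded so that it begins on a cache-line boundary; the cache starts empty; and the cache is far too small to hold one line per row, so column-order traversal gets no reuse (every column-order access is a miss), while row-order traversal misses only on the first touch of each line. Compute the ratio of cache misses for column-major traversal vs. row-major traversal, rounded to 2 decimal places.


Each row occupies 153 * 8 = 1224 bytes and starts on a line boundary, so it spans ceil(1224 / 64) = 20 cache lines.
Row-major traversal misses (one per line touched): 91 * ceil(153 * 8 / 64) = 1820
Column-major traversal misses (no reuse, every access misses): 91 * 153 = 13923
Ratio = 13923 / 1820 = 7.65

7.65


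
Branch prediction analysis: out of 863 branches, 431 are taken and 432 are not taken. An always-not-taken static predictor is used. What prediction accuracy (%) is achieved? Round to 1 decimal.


Predictor: always-not-taken
Correct predictions = 432
Accuracy = 432 / 863 * 100 = 50.1%

50.1


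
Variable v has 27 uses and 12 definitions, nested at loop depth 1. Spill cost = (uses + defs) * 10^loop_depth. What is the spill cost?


uses + defs = 27 + 12 = 39
10^1 = 10
Spill cost = 39 * 10 = 390

390


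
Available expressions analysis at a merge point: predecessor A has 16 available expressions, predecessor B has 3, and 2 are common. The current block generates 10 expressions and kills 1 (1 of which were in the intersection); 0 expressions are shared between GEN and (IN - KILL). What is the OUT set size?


IN = intersection of predecessors = 2
IN - KILL = 2 - 1 = 1
|OUT| = |GEN| + |IN - KILL| - |GEN ∩ (IN - KILL)| = 10 + 1 - 0 = 11

11


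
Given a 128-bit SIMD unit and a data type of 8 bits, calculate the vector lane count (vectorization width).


Width = SIMD bits / data type bits
= 128 / 8 = 16

16


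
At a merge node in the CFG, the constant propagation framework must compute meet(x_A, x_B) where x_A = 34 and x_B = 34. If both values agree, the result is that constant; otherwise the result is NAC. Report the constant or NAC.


Meet operation: if both paths give the same constant, result is that constant; if they differ, result is NAC (not-a-constant).
Path A: 34, Path B: 34 -> equal
Result: constant -> 34

34


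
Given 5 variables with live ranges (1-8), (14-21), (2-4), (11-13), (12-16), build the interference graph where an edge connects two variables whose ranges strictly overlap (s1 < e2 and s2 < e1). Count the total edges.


Check all pairs for overlapping intervals.
Two intervals (s1,e1) and (s2,e2) overlap if s1 < e2 and s2 < e1.
v0 (1-8) vs v1..v4: overlaps v2 -> 1
v1 (14-21) vs v2..v4: overlaps v4 -> 1
v2 (2-4) vs v3..v4: overlaps none -> 0
v3 (11-13) vs v4: overlaps v4 -> 1
Total overlapping pairs = 1 + 1 + 0 + 1 = 3

3


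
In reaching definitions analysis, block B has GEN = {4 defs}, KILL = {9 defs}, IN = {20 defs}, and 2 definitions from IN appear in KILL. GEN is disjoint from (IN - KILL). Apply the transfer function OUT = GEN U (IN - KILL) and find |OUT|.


IN - KILL: 20 - 2 = 18 surviving definitions
OUT = GEN + surviving = 4 + 18 = 22

22


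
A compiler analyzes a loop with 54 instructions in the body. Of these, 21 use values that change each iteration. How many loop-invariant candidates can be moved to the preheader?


Invariant candidates = total - loop-dependent
= 54 - 21 = 33

33


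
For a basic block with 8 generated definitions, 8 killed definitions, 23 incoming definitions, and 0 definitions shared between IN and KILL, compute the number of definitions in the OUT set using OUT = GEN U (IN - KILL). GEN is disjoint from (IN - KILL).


IN - KILL: 23 - 0 = 23 surviving definitions
OUT = GEN + surviving = 8 + 23 = 31

31


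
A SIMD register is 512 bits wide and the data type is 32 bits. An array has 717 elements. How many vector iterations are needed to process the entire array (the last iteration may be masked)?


Width = 512 / 32 = 16 elements per vector op
Iterations = ceil(717 / 16) = 45

45


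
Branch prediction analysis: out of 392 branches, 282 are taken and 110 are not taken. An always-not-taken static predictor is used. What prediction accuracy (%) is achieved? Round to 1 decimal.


Predictor: always-not-taken
Correct predictions = 110
Accuracy = 110 / 392 * 100 = 28.1%

28.1


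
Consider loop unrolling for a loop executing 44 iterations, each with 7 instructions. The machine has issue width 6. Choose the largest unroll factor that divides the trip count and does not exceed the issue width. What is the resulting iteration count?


Largest divisor of 44 <= 6 is 4
New iterations = 44 / 4 = 11

11


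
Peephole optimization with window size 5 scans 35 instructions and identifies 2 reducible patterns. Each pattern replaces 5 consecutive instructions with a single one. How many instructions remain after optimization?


Each match removes 4 instructions.
Total removed = 2 * 4 = 8
Remaining = 35 - 8 = 27

27


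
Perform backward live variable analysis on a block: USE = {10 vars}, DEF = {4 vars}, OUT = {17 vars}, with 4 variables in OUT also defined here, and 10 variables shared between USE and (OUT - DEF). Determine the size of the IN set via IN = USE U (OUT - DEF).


OUT - DEF: 17 - 4 = 13
|IN| = |USE| + |OUT - DEF| - |USE ∩ (OUT - DEF)| = 10 + 13 - 10 = 13

13


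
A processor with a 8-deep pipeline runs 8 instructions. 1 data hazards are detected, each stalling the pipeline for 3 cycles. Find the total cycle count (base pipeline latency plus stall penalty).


Base cycles = 8 + 8 - 1 = 15
Total stalls = 1 * 3 = 3
Total = 15 + 3 = 18

18


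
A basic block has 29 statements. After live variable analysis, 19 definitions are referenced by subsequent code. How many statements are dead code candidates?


Dead code = total statements - live definitions
= 29 - 19 = 10

10


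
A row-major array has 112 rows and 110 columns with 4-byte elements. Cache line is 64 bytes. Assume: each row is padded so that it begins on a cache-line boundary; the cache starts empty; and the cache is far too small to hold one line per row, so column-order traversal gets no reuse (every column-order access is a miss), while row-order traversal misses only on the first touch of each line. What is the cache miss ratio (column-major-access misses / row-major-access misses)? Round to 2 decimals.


Each row occupies 110 * 4 = 440 bytes and starts on a line boundary, so it spans ceil(440 / 64) = 7 cache lines.
Row-major traversal misses (one per line touched): 112 * ceil(110 * 4 / 64) = 784
Column-major traversal misses (no reuse, every access misses): 112 * 110 = 12320
Ratio = 12320 / 784 = 15.71

15.71


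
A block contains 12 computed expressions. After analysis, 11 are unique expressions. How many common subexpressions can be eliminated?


CSE count = total expressions - unique expressions
= 12 - 11 = 1

1


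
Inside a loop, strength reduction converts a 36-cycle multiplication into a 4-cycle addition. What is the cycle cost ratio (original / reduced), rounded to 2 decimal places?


Ratio = mult_cost / add_cost = 36 / 4 = 9.0

9.0


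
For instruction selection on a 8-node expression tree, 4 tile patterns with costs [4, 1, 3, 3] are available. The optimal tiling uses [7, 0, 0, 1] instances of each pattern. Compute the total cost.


Total cost = sum(count_i * cost_i)
= 7*4 + 0*1 + 0*3 + 1*3
= 31

31


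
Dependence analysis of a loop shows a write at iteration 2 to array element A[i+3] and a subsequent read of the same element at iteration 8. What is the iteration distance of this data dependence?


Distance = read iteration - write iteration
= 8 - 2 = 6

6


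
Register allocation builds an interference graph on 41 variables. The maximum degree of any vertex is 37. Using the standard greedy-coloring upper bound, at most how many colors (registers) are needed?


Greedy coloring never needs more than (max_degree + 1) colors: when coloring a vertex, at most max_degree neighbors are already colored.
Upper bound = 37 + 1 = 38

38


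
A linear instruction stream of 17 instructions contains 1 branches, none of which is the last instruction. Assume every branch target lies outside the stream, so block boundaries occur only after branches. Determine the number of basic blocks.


With no in-sequence branch targets, the leaders are the first instruction plus the instruction after each branch.
Number of basic blocks = branches + 1
= 1 + 1 = 2

2
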